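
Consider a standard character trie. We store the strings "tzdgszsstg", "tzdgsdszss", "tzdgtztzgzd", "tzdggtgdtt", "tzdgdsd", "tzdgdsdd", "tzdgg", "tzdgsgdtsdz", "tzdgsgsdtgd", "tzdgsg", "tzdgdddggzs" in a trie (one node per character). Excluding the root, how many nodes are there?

49

Count nodes per top-level branch (shared prefixes stored once):
  't'-branch (tzdgdddggzs, tzdgdsd, tzdgdsdd, tzdgg, tzdggtgdtt, tzdgsdszss, tzdgsg, tzdgsgdtsdz, tzdgsgsdtgd, tzdgszsstg, tzdgtztzgzd): 49 nodes
Sum: 49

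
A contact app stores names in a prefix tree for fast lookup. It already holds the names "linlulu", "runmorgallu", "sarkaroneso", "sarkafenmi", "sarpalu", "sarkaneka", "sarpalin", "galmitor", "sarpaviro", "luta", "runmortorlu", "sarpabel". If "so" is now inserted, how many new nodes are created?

1

"s" is already a path in the trie; the remaining "o" must be added.
New nodes needed: |"so"| − 1 = 2 − 1 = 1.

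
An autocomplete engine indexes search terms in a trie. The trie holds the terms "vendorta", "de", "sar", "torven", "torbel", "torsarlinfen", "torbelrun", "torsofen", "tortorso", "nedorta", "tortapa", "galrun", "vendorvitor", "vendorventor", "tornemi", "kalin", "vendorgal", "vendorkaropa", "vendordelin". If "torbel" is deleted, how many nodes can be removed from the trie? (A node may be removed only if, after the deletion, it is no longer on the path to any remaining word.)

0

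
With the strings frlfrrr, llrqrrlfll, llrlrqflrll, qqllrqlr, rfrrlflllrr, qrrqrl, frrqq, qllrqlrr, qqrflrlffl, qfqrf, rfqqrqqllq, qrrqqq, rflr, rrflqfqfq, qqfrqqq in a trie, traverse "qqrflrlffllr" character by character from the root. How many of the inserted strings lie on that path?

Check each prefix of "qqrflrlffllr" against the stored set — each match is an end-marker on the path.
Prefixes of the query that are stored words: "qqrflrlffl"
Count: 1

1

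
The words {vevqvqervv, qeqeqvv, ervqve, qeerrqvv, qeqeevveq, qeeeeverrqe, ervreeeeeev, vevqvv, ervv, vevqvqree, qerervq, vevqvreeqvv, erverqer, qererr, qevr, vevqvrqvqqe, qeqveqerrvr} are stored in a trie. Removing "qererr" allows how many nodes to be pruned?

Walk "qererr" from the leaf back toward the root, removing each node that no remaining word uses.
The suffix "r" (1 node) is used only by "qererr"; the node for "qerer" still has the child "v", so pruning stops there.
Nodes removed: 1

1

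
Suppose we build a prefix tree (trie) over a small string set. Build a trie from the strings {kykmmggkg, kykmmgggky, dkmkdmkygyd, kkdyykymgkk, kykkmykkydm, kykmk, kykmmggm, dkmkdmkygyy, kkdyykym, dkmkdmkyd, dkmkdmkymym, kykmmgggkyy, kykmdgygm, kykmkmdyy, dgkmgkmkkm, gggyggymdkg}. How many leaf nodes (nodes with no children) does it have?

13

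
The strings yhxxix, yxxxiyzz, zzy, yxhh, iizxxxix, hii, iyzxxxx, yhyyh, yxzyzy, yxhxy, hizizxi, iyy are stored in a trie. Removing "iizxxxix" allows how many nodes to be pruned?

7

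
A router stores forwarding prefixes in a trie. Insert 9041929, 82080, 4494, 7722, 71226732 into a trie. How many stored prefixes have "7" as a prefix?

2

Filter for entries beginning with "7":
Matches: "71226732", "7722"
Count: 2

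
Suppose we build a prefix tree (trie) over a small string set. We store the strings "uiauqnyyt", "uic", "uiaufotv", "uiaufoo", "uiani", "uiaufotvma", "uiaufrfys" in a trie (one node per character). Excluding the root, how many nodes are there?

23

Count nodes per top-level branch (shared prefixes stored once):
  'u'-branch (uiani, uiaufoo, uiaufotv, uiaufotvma, uiaufrfys, uiauqnyyt, uic): 23 nodes
Sum: 23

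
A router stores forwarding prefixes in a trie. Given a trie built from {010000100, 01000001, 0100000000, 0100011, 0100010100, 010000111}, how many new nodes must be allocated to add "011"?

1

Walking "011" from the root, the first 2 characters ("01") follow existing edges; "1" is the first miss.
New nodes needed: |"011"| − 2 = 3 − 2 = 1.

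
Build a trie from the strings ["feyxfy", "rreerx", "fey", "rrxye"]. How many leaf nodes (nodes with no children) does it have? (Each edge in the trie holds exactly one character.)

Leaves are exactly the stored words that no other stored word extends.
Those words: "feyxfy", "rreerx", "rrxye"
Leaf count: 3

3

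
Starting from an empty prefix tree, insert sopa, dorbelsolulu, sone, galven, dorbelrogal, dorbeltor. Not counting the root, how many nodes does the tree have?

Trie structure (* marks end of a word):
(root)
├─ d
│  └─ o
│     └─ r
│        └─ b
│           └─ e
│              └─ l
│                 ├─ r
│                 │  └─ o
│                 │     └─ g
│                 │        └─ a
│                 │           └─ l *
│                 ├─ s
│                 │  └─ o
│                 │     └─ l
│                 │        └─ u
│                 │           └─ l
│                 │              └─ u *
│                 └─ t
│                    └─ o
│                       └─ r *
├─ g
│  └─ a
│     └─ l
│        └─ v
│           └─ e
│              └─ n *
└─ s
   └─ o
      ├─ n
      │  └─ e *
      └─ p
         └─ a *
Counting every labelled node above: 32.

32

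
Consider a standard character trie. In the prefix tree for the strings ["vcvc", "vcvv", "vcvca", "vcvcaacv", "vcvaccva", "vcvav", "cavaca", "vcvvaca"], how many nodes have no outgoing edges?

Leaves are exactly the stored words that no other stored word extends.
Those words: "cavaca", "vcvaccva", "vcvav", "vcvcaacv", "vcvvaca"
Leaf count: 5

5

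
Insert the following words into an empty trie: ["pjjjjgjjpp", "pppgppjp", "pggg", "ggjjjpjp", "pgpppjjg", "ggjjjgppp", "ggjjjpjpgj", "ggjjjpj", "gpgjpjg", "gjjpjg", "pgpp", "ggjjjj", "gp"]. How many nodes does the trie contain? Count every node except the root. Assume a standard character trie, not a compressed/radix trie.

For each word, the new-node count is its length minus the longest prefix already in the trie:
  "pjjjjgjjpp" → 10 new (p, j, j, j, j, g, j, j, p, p)
  "pppgppjp" → prefix "p" already present; 7 new (p, p, g, p, p, j, p)
  "pggg" → prefix "p" already present; 3 new (g, g, g)
  "ggjjjpjp" → 8 new (g, g, j, j, j, p, j, p)
  "pgpppjjg" → prefix "pg" already present; 6 new (p, p, p, j, j, g)
  "ggjjjgppp" → prefix "ggjjj" already present; 4 new (g, p, p, p)
  "ggjjjpjpgj" → prefix "ggjjjpjp" already present; 2 new (g, j)
  "ggjjjpj" → prefix "ggjjjpj" already present; 0 new (none)
  "gpgjpjg" → prefix "g" already present; 6 new (p, g, j, p, j, g)
  "gjjpjg" → prefix "g" already present; 5 new (j, j, p, j, g)
  "pgpp" → prefix "pgpp" already present; 0 new (none)
  "ggjjjj" → prefix "ggjjj" already present; 1 new (j)
  "gp" → prefix "gp" already present; 0 new (none)
Total nodes = 10 + 7 + 3 + 8 + 6 + 4 + 2 + 0 + 6 + 5 + 0 + 1 + 0 = 52

52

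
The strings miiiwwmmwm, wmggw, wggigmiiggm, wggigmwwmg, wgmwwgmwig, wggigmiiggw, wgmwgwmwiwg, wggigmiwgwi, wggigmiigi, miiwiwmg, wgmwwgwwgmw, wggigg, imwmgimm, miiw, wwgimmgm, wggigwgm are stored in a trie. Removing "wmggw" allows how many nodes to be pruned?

A node on "wmggw"'s path can go only if nothing else ends at it or branches off below it.
The suffix "mggw" (4 nodes) is used only by "wmggw"; the node for "w" still has the child "g", so pruning stops there.
Nodes removed: 4

4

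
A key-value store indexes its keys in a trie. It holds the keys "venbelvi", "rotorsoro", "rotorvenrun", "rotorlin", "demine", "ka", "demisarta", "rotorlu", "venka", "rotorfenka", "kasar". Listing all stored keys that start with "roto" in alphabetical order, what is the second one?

rotorlin

Words with prefix "roto", in lexicographic order: "rotorfenka", "rotorlin", "rotorlu", "rotorsoro", "rotorvenrun"
The 2nd is rotorlin.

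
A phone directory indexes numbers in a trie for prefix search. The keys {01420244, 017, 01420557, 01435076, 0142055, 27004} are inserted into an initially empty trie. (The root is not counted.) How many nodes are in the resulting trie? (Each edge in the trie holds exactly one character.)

Trace insertions, counting only characters that open a new branch:
  "01420244" → 8 new (0, 1, 4, 2, 0, 2, 4, 4)
  "017" → prefix "01" already present; 1 new (7)
  "01420557" → prefix "01420" already present; 3 new (5, 5, 7)
  "01435076" → prefix "014" already present; 5 new (3, 5, 0, 7, 6)
  "0142055" → prefix "0142055" already present; 0 new (none)
  "27004" → 5 new (2, 7, 0, 0, 4)
Total nodes = 8 + 1 + 3 + 5 + 0 + 5 = 22

22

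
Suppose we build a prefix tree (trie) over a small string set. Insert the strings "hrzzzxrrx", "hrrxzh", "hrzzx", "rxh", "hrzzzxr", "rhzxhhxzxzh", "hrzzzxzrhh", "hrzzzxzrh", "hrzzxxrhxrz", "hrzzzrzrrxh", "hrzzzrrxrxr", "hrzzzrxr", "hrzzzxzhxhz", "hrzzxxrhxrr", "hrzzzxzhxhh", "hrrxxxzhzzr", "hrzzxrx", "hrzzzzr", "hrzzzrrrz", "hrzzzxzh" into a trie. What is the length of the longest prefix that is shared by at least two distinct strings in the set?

10

Look for the deepest trie node that still has at least two words in its subtree.
"hrzzxxrhxrr" and "hrzzxxrhxrz" agree on "hrzzxxrhxr" (10 characters) before diverging; nothing deeper is shared.
Longest shared-prefix length: 10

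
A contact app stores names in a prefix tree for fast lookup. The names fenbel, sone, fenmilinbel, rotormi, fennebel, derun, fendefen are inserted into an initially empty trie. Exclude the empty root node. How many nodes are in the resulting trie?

40

For each word, the new-node count is its length minus the longest prefix already in the trie:
  "fenbel" → 6 new (f, e, n, b, e, l)
  "sone" → 4 new (s, o, n, e)
  "fenmilinbel" → prefix "fen" already present; 8 new (m, i, l, i, n, b, e, l)
  "rotormi" → 7 new (r, o, t, o, r, m, i)
  "fennebel" → prefix "fen" already present; 5 new (n, e, b, e, l)
  "derun" → 5 new (d, e, r, u, n)
  "fendefen" → prefix "fen" already present; 5 new (d, e, f, e, n)
Total nodes = 6 + 4 + 8 + 7 + 5 + 5 + 5 = 40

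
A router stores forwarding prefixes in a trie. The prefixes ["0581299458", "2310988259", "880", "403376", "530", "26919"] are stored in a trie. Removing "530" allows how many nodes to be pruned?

Walk "530" from the leaf back toward the root, removing each node that no remaining word uses.
No other word shares any prefix with "530", so all 3 of its nodes go.
Nodes removed: 3

3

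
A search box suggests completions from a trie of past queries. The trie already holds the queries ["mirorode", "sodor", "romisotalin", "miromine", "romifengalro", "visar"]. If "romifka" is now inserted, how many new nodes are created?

"romif" is already a path in the trie; the remaining "ka" must be added.
New nodes needed: |"romifka"| − 5 = 7 − 5 = 2.

2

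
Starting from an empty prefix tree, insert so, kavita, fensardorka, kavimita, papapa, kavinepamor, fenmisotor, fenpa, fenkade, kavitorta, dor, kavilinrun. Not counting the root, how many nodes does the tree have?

62

Trace insertions, counting only characters that open a new branch:
  "so" → 2 new (s, o)
  "kavita" → 6 new (k, a, v, i, t, a)
  "fensardorka" → 11 new (f, e, n, s, a, r, d, o, r, k, a)
  "kavimita" → prefix "kavi" already present; 4 new (m, i, t, a)
  "papapa" → 6 new (p, a, p, a, p, a)
  "kavinepamor" → prefix "kavi" already present; 7 new (n, e, p, a, m, o, r)
  "fenmisotor" → prefix "fen" already present; 7 new (m, i, s, o, t, o, r)
  "fenpa" → prefix "fen" already present; 2 new (p, a)
  "fenkade" → prefix "fen" already present; 4 new (k, a, d, e)
  "kavitorta" → prefix "kavit" already present; 4 new (o, r, t, a)
  "dor" → 3 new (d, o, r)
  "kavilinrun" → prefix "kavi" already present; 6 new (l, i, n, r, u, n)
Total nodes = 2 + 6 + 11 + 4 + 6 + 7 + 7 + 2 + 4 + 4 + 3 + 6 = 62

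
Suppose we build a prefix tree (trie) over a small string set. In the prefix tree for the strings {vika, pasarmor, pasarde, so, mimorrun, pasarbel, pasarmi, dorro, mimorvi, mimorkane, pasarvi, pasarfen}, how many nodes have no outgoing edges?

Leaves are exactly the stored words that no other stored word extends.
Those words: "dorro", "mimorkane", "mimorrun", "mimorvi", "pasarbel", "pasarde", "pasarfen", "pasarmi", "pasarmor", "pasarvi", "so", "vika"
Leaf count: 12

12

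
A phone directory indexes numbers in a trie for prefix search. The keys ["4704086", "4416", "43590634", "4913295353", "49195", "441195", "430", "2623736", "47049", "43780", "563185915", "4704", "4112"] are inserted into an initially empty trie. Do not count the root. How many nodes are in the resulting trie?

Insert word by word; a character creates a node only if that edge doesn't already exist:
  "4704086" → 7 new (4, 7, 0, 4, 0, 8, 6)
  "4416" → prefix "4" already present; 3 new (4, 1, 6)
  "43590634" → prefix "4" already present; 7 new (3, 5, 9, 0, 6, 3, 4)
  "4913295353" → prefix "4" already present; 9 new (9, 1, 3, 2, 9, 5, 3, 5, 3)
  "49195" → prefix "491" already present; 2 new (9, 5)
  "441195" → prefix "441" already present; 3 new (1, 9, 5)
  "430" → prefix "43" already present; 1 new (0)
  "2623736" → 7 new (2, 6, 2, 3, 7, 3, 6)
  "47049" → prefix "4704" already present; 1 new (9)
  "43780" → prefix "43" already present; 3 new (7, 8, 0)
  "563185915" → 9 new (5, 6, 3, 1, 8, 5, 9, 1, 5)
  "4704" → prefix "4704" already present; 0 new (none)
  "4112" → prefix "4" already present; 3 new (1, 1, 2)
Total nodes = 7 + 3 + 7 + 9 + 2 + 3 + 1 + 7 + 1 + 3 + 9 + 0 + 3 = 55

55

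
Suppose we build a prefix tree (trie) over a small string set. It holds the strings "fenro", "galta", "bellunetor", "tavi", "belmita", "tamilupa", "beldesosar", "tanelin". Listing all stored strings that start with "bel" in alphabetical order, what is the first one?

beldesosar

DFS of the "bel" subtree visits, in order: "beldesosar", "bellunetor", "belmita"
The 1st is beldesosar.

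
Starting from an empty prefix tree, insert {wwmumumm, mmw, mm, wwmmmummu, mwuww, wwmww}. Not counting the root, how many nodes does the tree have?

23

Count nodes per top-level branch (shared prefixes stored once):
  'm'-branch (mm, mmw, mwuww): 7 nodes
  'w'-branch (wwmmmummu, wwmumumm, wwmww): 16 nodes
Sum: 23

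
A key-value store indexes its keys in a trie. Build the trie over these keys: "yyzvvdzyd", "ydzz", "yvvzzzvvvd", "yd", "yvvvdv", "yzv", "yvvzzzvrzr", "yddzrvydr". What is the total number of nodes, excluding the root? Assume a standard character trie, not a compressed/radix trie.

36

Trie structure (* marks end of a word):
(root)
└─ y
   ├─ d *
   │  ├─ d
   │  │  └─ z
   │  │     └─ r
   │  │        └─ v
   │  │           └─ y
   │  │              └─ d
   │  │                 └─ r *
   │  └─ z
   │     └─ z *
   ├─ v
   │  └─ v
   │     ├─ v
   │     │  └─ d
   │     │     └─ v *
   │     └─ z
   │        └─ z
   │           └─ z
   │              └─ v
   │                 ├─ r
   │                 │  └─ z
   │                 │     └─ r *
   │                 └─ v
   │                    └─ v
   │                       └─ d *
   ├─ y
   │  └─ z
   │     └─ v
   │        └─ v
   │           └─ d
   │              └─ z
   │                 └─ y
   │                    └─ d *
   └─ z
      └─ v *
Counting every labelled node above: 36.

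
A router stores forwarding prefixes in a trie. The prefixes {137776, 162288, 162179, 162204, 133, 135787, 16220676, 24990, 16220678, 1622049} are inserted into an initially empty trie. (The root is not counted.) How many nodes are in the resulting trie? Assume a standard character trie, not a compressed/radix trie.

31

Trie structure (* marks end of a word):
(root)
├─ 1
│  ├─ 3
│  │  ├─ 3 *
│  │  ├─ 5
│  │  │  └─ 7
│  │  │     └─ 8
│  │  │        └─ 7 *
│  │  └─ 7
│  │     └─ 7
│  │        └─ 7
│  │           └─ 6 *
│  └─ 6
│     └─ 2
│        ├─ 1
│        │  └─ 7
│        │     └─ 9 *
│        └─ 2
│           ├─ 0
│           │  ├─ 4 *
│           │  │  └─ 9 *
│           │  └─ 6
│           │     └─ 7
│           │        ├─ 6 *
│           │        └─ 8 *
│           └─ 8
│              └─ 8 *
└─ 2
   └─ 4
      └─ 9
         └─ 9
            └─ 0 *
Counting every labelled node above: 31.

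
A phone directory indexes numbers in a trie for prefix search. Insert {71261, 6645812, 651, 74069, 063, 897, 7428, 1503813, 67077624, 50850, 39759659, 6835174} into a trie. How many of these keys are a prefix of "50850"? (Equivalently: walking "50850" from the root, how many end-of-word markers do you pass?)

Traverse "50850" character by character; count nodes along the way that are marked as word ends.
Prefixes of the query that are stored words: "50850"
Count: 1

1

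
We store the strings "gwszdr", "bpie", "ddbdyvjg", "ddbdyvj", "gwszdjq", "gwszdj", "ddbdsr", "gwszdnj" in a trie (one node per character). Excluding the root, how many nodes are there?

For each word, the new-node count is its length minus the longest prefix already in the trie:
  "gwszdr" → 6 new (g, w, s, z, d, r)
  "bpie" → 4 new (b, p, i, e)
  "ddbdyvjg" → 8 new (d, d, b, d, y, v, j, g)
  "ddbdyvj" → prefix "ddbdyvj" already present; 0 new (none)
  "gwszdjq" → prefix "gwszd" already present; 2 new (j, q)
  "gwszdj" → prefix "gwszdj" already present; 0 new (none)
  "ddbdsr" → prefix "ddbd" already present; 2 new (s, r)
  "gwszdnj" → prefix "gwszd" already present; 2 new (n, j)
Total nodes = 6 + 4 + 8 + 0 + 2 + 0 + 2 + 2 = 24

24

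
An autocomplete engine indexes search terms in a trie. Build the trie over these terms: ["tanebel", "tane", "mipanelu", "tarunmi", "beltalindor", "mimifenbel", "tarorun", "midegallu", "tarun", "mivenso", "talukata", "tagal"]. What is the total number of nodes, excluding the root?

For each word, the new-node count is its length minus the longest prefix already in the trie:
  "tanebel" → 7 new (t, a, n, e, b, e, l)
  "tane" → prefix "tane" already present; 0 new (none)
  "mipanelu" → 8 new (m, i, p, a, n, e, l, u)
  "tarunmi" → prefix "ta" already present; 5 new (r, u, n, m, i)
  "beltalindor" → 11 new (b, e, l, t, a, l, i, n, d, o, r)
  "mimifenbel" → prefix "mi" already present; 8 new (m, i, f, e, n, b, e, l)
  "tarorun" → prefix "tar" already present; 4 new (o, r, u, n)
  "midegallu" → prefix "mi" already present; 7 new (d, e, g, a, l, l, u)
  "tarun" → prefix "tarun" already present; 0 new (none)
  "mivenso" → prefix "mi" already present; 5 new (v, e, n, s, o)
  "talukata" → prefix "ta" already present; 6 new (l, u, k, a, t, a)
  "tagal" → prefix "ta" already present; 3 new (g, a, l)
Total nodes = 7 + 0 + 8 + 5 + 11 + 8 + 4 + 7 + 0 + 5 + 6 + 3 = 64

64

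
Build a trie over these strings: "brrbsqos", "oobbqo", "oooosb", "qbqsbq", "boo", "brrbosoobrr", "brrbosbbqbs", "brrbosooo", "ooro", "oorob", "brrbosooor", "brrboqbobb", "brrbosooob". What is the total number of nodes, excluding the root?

Trace insertions, counting only characters that open a new branch:
  "brrbsqos" → 8 new (b, r, r, b, s, q, o, s)
  "oobbqo" → 6 new (o, o, b, b, q, o)
  "oooosb" → prefix "oo" already present; 4 new (o, o, s, b)
  "qbqsbq" → 6 new (q, b, q, s, b, q)
  "boo" → prefix "b" already present; 2 new (o, o)
  "brrbosoobrr" → prefix "brrb" already present; 7 new (o, s, o, o, b, r, r)
  "brrbosbbqbs" → prefix "brrbos" already present; 5 new (b, b, q, b, s)
  "brrbosooo" → prefix "brrbosoo" already present; 1 new (o)
  "ooro" → prefix "oo" already present; 2 new (r, o)
  "oorob" → prefix "ooro" already present; 1 new (b)
  "brrbosooor" → prefix "brrbosooo" already present; 1 new (r)
  "brrboqbobb" → prefix "brrbo" already present; 5 new (q, b, o, b, b)
  "brrbosooob" → prefix "brrbosooo" already present; 1 new (b)
Total nodes = 8 + 6 + 4 + 6 + 2 + 7 + 5 + 1 + 2 + 1 + 1 + 5 + 1 = 49

49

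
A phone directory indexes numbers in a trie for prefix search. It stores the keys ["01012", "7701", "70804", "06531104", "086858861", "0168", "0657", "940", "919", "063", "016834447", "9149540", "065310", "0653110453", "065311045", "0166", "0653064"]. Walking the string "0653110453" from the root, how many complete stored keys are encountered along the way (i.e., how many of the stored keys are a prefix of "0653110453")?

Traverse "0653110453" character by character; count nodes along the way that are marked as word ends.
Prefixes of the query that are stored words: "06531104", "065311045", "0653110453"
Count: 3

3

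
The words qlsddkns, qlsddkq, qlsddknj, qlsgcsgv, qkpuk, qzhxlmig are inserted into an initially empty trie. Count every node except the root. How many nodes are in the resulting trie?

26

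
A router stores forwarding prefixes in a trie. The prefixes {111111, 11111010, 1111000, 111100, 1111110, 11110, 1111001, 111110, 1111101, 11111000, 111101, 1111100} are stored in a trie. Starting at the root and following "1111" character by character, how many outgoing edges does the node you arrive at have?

2

Walk "1111" from the root, arriving at one node.
Distinct next characters after "1111": 0, 1.
That node has 2 child edges.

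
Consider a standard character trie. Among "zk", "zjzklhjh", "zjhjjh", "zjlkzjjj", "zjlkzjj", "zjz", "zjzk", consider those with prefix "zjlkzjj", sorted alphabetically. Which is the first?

zjlkzjj

Filter for "zjlkzjj…" and sort: "zjlkzjj", "zjlkzjjj"
Position 1: zjlkzjj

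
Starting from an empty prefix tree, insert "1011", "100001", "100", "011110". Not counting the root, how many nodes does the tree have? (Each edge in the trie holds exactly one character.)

Count nodes per top-level branch (shared prefixes stored once):
  '0'-branch (011110): 6 nodes
  '1'-branch (100, 100001, 1011): 8 nodes
Sum: 14

14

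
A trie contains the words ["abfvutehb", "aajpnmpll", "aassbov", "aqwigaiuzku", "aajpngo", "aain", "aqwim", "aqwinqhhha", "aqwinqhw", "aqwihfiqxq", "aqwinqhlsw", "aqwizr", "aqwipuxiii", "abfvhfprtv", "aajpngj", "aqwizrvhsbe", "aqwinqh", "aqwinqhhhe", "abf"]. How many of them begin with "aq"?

Walk to "aq"; the words in its subtree are exactly those with that prefix.
Matches: "aqwigaiuzku", "aqwihfiqxq", "aqwim", "aqwinqh", "aqwinqhhha", "aqwinqhhhe", "aqwinqhlsw", "aqwinqhw", "aqwipuxiii", "aqwizr", "aqwizrvhsbe"
Count: 11

11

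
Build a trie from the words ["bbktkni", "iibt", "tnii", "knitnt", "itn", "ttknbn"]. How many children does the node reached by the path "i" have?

2

The children of the "i" node are the distinct next characters among strings starting with "i".
Characters that immediately follow "i" among the stored strings: {i, t}.
That node has 2 child edges.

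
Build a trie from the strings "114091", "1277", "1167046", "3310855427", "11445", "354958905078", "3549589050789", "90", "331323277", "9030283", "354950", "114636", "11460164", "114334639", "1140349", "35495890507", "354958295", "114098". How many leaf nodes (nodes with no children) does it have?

15

A leaf is a node with no children — equivalently, the end of a word that is not a proper prefix of any other stored word.
Those words: "1140349", "114091", "114098", "114334639", "11445", "11460164", "114636", "1167046", "1277", "3310855427", "331323277", "354950", "354958295", "3549589050789", "9030283"
Leaf count: 15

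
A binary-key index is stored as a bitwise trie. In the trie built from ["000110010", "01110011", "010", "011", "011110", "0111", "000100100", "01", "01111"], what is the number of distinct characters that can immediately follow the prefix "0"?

Follow the path "0" to its node, then look at its outgoing edges.
Distinct next characters after "0": 0, 1.
That node has 2 child edges.

2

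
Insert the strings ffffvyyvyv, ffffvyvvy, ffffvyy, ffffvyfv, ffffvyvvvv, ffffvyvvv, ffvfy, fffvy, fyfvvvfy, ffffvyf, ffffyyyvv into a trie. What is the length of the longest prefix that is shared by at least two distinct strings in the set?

9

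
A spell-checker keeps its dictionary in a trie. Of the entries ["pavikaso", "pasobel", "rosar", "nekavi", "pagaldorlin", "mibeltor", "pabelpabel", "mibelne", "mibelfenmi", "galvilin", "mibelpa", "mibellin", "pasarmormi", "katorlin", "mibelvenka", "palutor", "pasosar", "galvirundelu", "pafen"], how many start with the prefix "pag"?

1

Filter for entries beginning with "pag":
Words under "pag": pagaldorlin
Count: 1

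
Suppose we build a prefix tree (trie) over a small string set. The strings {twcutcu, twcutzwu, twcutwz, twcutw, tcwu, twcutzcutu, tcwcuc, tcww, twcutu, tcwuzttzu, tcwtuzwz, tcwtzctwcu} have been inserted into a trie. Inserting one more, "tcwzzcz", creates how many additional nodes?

Walking "tcwzzcz" from the root, the first 3 characters ("tcw") follow existing edges; "z" is the first miss.
Each of the 4 remaining characters creates one node.

4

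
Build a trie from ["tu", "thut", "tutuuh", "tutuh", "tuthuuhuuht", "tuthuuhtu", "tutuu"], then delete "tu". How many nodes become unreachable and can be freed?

0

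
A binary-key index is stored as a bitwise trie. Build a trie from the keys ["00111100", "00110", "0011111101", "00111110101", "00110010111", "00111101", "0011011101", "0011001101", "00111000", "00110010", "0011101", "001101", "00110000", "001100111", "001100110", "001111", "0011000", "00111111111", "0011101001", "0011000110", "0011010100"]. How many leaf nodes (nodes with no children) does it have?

A leaf is a node with no children — equivalently, the end of a word that is not a proper prefix of any other stored word.
Those words: "00110000", "0011000110", "00110010111", "0011001101", "001100111", "0011010100", "0011011101", "00111000", "0011101001", "00111100", "00111101", "00111110101", "0011111101", "00111111111"
Leaf count: 14

14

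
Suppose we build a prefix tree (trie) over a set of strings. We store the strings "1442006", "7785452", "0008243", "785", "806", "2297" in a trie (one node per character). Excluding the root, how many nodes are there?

30

Count nodes per top-level branch (shared prefixes stored once):
  '0'-branch (0008243): 7 nodes
  '1'-branch (1442006): 7 nodes
  '2'-branch (2297): 4 nodes
  '7'-branch (7785452, 785): 9 nodes
  '8'-branch (806): 3 nodes
Sum: 30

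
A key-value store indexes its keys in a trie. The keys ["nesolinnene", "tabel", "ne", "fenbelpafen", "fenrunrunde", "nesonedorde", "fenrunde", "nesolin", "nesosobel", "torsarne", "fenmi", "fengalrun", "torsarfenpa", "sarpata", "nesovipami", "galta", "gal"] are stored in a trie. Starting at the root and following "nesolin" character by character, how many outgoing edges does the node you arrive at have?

Walk "nesolin" from the root, arriving at one node.
Distinct next characters after "nesolin": n.
That node has 1 child edge.

1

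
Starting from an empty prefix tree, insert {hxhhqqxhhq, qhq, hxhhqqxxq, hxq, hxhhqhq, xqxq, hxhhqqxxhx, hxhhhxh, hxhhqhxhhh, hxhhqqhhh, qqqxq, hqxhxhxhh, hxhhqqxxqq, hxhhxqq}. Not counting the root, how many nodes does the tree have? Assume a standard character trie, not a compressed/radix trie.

50

Count nodes per top-level branch (shared prefixes stored once):
  'h'-branch (hqxhxhxhh, hxhhhxh, hxhhqhq, hxhhqhxhhh, hxhhqqhhh, hxhhqqxhhq, hxhhqqxxhx, hxhhqqxxq, hxhhqqxxqq, hxhhxqq, hxq): 39 nodes
  'q'-branch (qhq, qqqxq): 7 nodes
  'x'-branch (xqxq): 4 nodes
Sum: 50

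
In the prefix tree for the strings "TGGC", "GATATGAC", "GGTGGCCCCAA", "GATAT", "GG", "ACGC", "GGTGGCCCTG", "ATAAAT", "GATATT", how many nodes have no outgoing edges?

7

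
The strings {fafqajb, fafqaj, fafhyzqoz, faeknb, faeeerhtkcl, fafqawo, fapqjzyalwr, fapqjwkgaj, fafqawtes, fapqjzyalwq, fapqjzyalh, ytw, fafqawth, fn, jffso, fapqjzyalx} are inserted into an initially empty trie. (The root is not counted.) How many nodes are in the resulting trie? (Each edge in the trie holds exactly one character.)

57

Insert word by word; a character creates a node only if that edge doesn't already exist:
  "fafqajb" → 7 new (f, a, f, q, a, j, b)
  "fafqaj" → prefix "fafqaj" already present; 0 new (none)
  "fafhyzqoz" → prefix "faf" already present; 6 new (h, y, z, q, o, z)
  "faeknb" → prefix "fa" already present; 4 new (e, k, n, b)
  "faeeerhtkcl" → prefix "fae" already present; 8 new (e, e, r, h, t, k, c, l)
  "fafqawo" → prefix "fafqa" already present; 2 new (w, o)
  "fapqjzyalwr" → prefix "fa" already present; 9 new (p, q, j, z, y, a, l, w, r)
  "fapqjwkgaj" → prefix "fapqj" already present; 5 new (w, k, g, a, j)
  "fafqawtes" → prefix "fafqaw" already present; 3 new (t, e, s)
  "fapqjzyalwq" → prefix "fapqjzyalw" already present; 1 new (q)
  "fapqjzyalh" → prefix "fapqjzyal" already present; 1 new (h)
  "ytw" → 3 new (y, t, w)
  "fafqawth" → prefix "fafqawt" already present; 1 new (h)
  "fn" → prefix "f" already present; 1 new (n)
  "jffso" → 5 new (j, f, f, s, o)
  "fapqjzyalx" → prefix "fapqjzyal" already present; 1 new (x)
Total nodes = 7 + 0 + 6 + 4 + 8 + 2 + 9 + 5 + 3 + 1 + 1 + 3 + 1 + 1 + 5 + 1 = 57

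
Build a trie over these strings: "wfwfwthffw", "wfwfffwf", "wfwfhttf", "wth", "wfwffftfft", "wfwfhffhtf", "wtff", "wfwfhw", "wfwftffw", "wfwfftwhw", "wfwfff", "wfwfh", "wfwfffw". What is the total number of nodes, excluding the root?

Count nodes per top-level branch (shared prefixes stored once):
  'w'-branch (wfwfff, wfwffftfft, wfwfffw, wfwfffwf, wfwfftwhw, wfwfh, wfwfhffhtf, wfwfhttf, wfwfhw, wfwftffw, wfwfwthffw, wtff, wth): 40 nodes
Sum: 40

40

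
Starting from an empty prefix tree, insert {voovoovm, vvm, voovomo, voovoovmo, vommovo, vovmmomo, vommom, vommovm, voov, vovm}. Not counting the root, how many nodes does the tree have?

For each word, the new-node count is its length minus the longest prefix already in the trie:
  "voovoovm" → 8 new (v, o, o, v, o, o, v, m)
  "vvm" → prefix "v" already present; 2 new (v, m)
  "voovomo" → prefix "voovo" already present; 2 new (m, o)
  "voovoovmo" → prefix "voovoovm" already present; 1 new (o)
  "vommovo" → prefix "vo" already present; 5 new (m, m, o, v, o)
  "vovmmomo" → prefix "vo" already present; 6 new (v, m, m, o, m, o)
  "vommom" → prefix "vommo" already present; 1 new (m)
  "vommovm" → prefix "vommov" already present; 1 new (m)
  "voov" → prefix "voov" already present; 0 new (none)
  "vovm" → prefix "vovm" already present; 0 new (none)
Total nodes = 8 + 2 + 2 + 1 + 5 + 6 + 1 + 1 + 0 + 0 = 26

26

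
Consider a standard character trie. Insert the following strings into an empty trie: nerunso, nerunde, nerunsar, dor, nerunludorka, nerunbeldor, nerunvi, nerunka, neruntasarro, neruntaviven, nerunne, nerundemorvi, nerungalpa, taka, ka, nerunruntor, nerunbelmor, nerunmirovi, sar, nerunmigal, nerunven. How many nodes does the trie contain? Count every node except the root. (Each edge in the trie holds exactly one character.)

84

For each word, the new-node count is its length minus the longest prefix already in the trie:
  "nerunso" → 7 new (n, e, r, u, n, s, o)
  "nerunde" → prefix "nerun" already present; 2 new (d, e)
  "nerunsar" → prefix "neruns" already present; 2 new (a, r)
  "dor" → 3 new (d, o, r)
  "nerunludorka" → prefix "nerun" already present; 7 new (l, u, d, o, r, k, a)
  "nerunbeldor" → prefix "nerun" already present; 6 new (b, e, l, d, o, r)
  "nerunvi" → prefix "nerun" already present; 2 new (v, i)
  "nerunka" → prefix "nerun" already present; 2 new (k, a)
  "neruntasarro" → prefix "nerun" already present; 7 new (t, a, s, a, r, r, o)
  "neruntaviven" → prefix "nerunta" already present; 5 new (v, i, v, e, n)
  "nerunne" → prefix "nerun" already present; 2 new (n, e)
  "nerundemorvi" → prefix "nerunde" already present; 5 new (m, o, r, v, i)
  "nerungalpa" → prefix "nerun" already present; 5 new (g, a, l, p, a)
  "taka" → 4 new (t, a, k, a)
  "ka" → 2 new (k, a)
  "nerunruntor" → prefix "nerun" already present; 6 new (r, u, n, t, o, r)
  "nerunbelmor" → prefix "nerunbel" already present; 3 new (m, o, r)
  "nerunmirovi" → prefix "nerun" already present; 6 new (m, i, r, o, v, i)
  "sar" → 3 new (s, a, r)
  "nerunmigal" → prefix "nerunmi" already present; 3 new (g, a, l)
  "nerunven" → prefix "nerunv" already present; 2 new (e, n)
Total nodes = 7 + 2 + 2 + 3 + 7 + 6 + 2 + 2 + 7 + 5 + 2 + 5 + 5 + 4 + 2 + 6 + 3 + 6 + 3 + 3 + 2 = 84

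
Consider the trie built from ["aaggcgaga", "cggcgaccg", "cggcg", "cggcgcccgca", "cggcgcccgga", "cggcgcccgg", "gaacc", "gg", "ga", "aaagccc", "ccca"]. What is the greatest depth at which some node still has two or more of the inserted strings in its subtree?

10

Equivalently: take the maximum, over all pairs, of their longest common prefix length.
"cggcgcccgg" and "cggcgcccgga" agree on "cggcgcccgg" (10 characters) before diverging; nothing deeper is shared.
Longest shared-prefix length: 10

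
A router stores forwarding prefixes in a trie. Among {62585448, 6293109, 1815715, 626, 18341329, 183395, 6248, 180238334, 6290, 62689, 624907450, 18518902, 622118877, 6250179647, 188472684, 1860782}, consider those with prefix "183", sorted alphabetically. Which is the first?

183395

DFS of the "183" subtree visits, in order: "183395", "18341329"
Position 1: 183395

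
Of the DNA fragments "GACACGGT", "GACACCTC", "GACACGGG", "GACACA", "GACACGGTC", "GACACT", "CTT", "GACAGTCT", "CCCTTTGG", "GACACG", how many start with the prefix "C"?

Filter for entries beginning with "C":
Matches: "CCCTTTGG", "CTT"
Count: 2

2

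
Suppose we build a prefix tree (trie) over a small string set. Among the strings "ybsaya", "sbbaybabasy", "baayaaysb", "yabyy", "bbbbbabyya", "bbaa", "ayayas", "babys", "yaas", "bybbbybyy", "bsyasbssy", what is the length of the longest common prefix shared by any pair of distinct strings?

2

Look for the deepest trie node that still has at least two words in its subtree.
"baayaaysb" and "babys" agree on "ba" (2 characters) before diverging; nothing deeper is shared.
Longest shared-prefix length: 2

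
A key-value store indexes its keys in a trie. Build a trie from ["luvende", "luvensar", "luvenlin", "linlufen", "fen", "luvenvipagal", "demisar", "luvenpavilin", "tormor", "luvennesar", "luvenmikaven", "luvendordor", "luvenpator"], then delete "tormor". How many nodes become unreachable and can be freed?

6

Walk "tormor" from the leaf back toward the root, removing each node that no remaining word uses.
No other word shares any prefix with "tormor", so all 6 of its nodes go.
Nodes removed: 6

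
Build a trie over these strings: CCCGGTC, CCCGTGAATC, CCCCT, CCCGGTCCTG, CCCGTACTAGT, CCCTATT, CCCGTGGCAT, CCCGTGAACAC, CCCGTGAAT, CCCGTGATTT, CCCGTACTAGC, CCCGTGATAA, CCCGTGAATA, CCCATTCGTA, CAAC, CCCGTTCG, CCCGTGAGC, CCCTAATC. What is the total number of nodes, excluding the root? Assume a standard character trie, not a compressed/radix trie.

60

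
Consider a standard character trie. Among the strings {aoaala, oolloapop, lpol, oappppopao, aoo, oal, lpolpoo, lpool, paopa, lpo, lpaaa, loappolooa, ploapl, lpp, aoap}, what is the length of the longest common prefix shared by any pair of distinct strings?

4

Look for the deepest trie node that still has at least two words in its subtree.
e.g. "lpol" and "lpolpoo" share the prefix "lpol" of length 4; no pair shares a longer one.
Longest shared-prefix length: 4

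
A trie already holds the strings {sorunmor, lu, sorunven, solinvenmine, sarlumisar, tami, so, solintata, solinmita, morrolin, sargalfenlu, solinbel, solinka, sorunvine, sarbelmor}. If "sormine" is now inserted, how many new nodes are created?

4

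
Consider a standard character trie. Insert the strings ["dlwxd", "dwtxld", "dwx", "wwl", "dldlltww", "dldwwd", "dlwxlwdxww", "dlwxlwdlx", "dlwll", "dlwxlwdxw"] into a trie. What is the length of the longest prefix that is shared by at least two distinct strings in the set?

9

Look for the deepest trie node that still has at least two words in its subtree.
e.g. "dlwxlwdxw" and "dlwxlwdxww" share the prefix "dlwxlwdxw" of length 9; no pair shares a longer one.
Longest shared-prefix length: 9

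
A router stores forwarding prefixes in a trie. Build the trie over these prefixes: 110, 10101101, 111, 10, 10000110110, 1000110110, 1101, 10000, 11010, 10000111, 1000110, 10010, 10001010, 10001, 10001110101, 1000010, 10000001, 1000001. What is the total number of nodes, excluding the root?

Insert word by word; a character creates a node only if that edge doesn't already exist:
  "110" → 3 new (1, 1, 0)
  "10101101" → prefix "1" already present; 7 new (0, 1, 0, 1, 1, 0, 1)
  "111" → prefix "11" already present; 1 new (1)
  "10" → prefix "10" already present; 0 new (none)
  "10000110110" → prefix "10" already present; 9 new (0, 0, 0, 1, 1, 0, 1, 1, 0)
  "1000110110" → prefix "1000" already present; 6 new (1, 1, 0, 1, 1, 0)
  "1101" → prefix "110" already present; 1 new (1)
  "10000" → prefix "10000" already present; 0 new (none)
  "11010" → prefix "1101" already present; 1 new (0)
  "10000111" → prefix "1000011" already present; 1 new (1)
  "1000110" → prefix "1000110" already present; 0 new (none)
  "10010" → prefix "100" already present; 2 new (1, 0)
  "10001010" → prefix "10001" already present; 3 new (0, 1, 0)
  "10001" → prefix "10001" already present; 0 new (none)
  "10001110101" → prefix "100011" already present; 5 new (1, 0, 1, 0, 1)
  "1000010" → prefix "100001" already present; 1 new (0)
  "10000001" → prefix "10000" already present; 3 new (0, 0, 1)
  "1000001" → prefix "100000" already present; 1 new (1)
Total nodes = 3 + 7 + 1 + 0 + 9 + 6 + 1 + 0 + 1 + 1 + 0 + 2 + 3 + 0 + 5 + 1 + 3 + 1 = 44

44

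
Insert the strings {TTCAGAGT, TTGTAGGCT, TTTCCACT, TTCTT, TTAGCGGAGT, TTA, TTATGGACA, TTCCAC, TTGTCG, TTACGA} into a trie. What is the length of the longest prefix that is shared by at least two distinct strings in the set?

4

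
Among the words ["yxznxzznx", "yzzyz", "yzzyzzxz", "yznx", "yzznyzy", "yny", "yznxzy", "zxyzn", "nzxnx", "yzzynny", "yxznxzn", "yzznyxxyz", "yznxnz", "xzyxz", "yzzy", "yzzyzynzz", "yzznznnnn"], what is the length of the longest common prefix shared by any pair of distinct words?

6

Equivalently: take the maximum, over all pairs, of their longest common prefix length.
e.g. "yxznxzn" and "yxznxzznx" share the prefix "yxznxz" of length 6; no pair shares a longer one.
Longest shared-prefix length: 6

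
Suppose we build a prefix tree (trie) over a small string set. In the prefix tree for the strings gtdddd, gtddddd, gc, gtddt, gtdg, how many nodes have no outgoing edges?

A leaf is a node with no children — equivalently, the end of a word that is not a proper prefix of any other stored word.
Those words: "gc", "gtddddd", "gtddt", "gtdg"
Leaf count: 4

4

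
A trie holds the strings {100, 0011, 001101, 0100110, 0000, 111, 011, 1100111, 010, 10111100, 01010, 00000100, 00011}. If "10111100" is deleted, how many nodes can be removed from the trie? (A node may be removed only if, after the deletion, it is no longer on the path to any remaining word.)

A node on "10111100"'s path can go only if nothing else ends at it or branches off below it.
The suffix "111100" (6 nodes) is used only by "10111100"; the node for "10" still has the child "0", so pruning stops there.
Nodes removed: 6

6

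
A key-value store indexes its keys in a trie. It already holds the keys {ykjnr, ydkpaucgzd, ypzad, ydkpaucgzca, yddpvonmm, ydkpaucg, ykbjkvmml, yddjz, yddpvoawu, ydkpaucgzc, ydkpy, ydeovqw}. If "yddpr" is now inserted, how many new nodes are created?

Walking "yddpr" from the root, the first 4 characters ("yddp") follow existing edges; "r" is the first miss.
New nodes needed: |"yddpr"| − 4 = 5 − 4 = 1.

1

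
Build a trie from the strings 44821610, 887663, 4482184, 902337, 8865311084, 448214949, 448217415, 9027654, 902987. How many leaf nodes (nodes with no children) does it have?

Leaves are exactly the stored words that no other stored word extends.
Those words: "448214949", "44821610", "448217415", "4482184", "8865311084", "887663", "902337", "9027654", "902987"
Leaf count: 9

9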